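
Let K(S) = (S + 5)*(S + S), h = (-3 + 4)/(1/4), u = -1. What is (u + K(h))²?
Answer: 5041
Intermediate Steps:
h = 4 (h = 1/(¼) = 1*4 = 4)
K(S) = 2*S*(5 + S) (K(S) = (5 + S)*(2*S) = 2*S*(5 + S))
(u + K(h))² = (-1 + 2*4*(5 + 4))² = (-1 + 2*4*9)² = (-1 + 72)² = 71² = 5041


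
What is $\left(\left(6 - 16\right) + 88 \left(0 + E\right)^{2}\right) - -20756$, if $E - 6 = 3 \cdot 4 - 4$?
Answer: $37994$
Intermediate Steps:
$E = 14$ ($E = 6 + \left(3 \cdot 4 - 4\right) = 6 + \left(12 - 4\right) = 6 + 8 = 14$)
$\left(\left(6 - 16\right) + 88 \left(0 + E\right)^{2}\right) - -20756 = \left(\left(6 - 16\right) + 88 \left(0 + 14\right)^{2}\right) - -20756 = \left(\left(6 - 16\right) + 88 \cdot 14^{2}\right) + 20756 = \left(-10 + 88 \cdot 196\right) + 20756 = \left(-10 + 17248\right) + 20756 = 17238 + 20756 = 37994$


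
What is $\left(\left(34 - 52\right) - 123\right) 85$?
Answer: $-11985$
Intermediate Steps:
$\left(\left(34 - 52\right) - 123\right) 85 = \left(-18 - 123\right) 85 = \left(-141\right) 85 = -11985$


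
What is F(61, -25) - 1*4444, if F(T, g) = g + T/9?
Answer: -40160/9 ≈ -4462.2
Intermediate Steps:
F(T, g) = g + T/9 (F(T, g) = g + T*(⅑) = g + T/9)
F(61, -25) - 1*4444 = (-25 + (⅑)*61) - 1*4444 = (-25 + 61/9) - 4444 = -164/9 - 4444 = -40160/9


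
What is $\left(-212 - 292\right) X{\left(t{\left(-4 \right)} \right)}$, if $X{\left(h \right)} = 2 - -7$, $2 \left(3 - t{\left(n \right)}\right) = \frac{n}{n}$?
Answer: $-4536$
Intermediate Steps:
$t{\left(n \right)} = \frac{5}{2}$ ($t{\left(n \right)} = 3 - \frac{n \frac{1}{n}}{2} = 3 - \frac{1}{2} = \frac{5}{2}$)
$X{\left(h \right)} = 9$ ($X{\left(h \right)} = 2 + 7 = 9$)
$\left(-212 - 292\right) X{\left(t{\left(-4 \right)} \right)} = \left(-212 - 292\right) 9 = \left(-504\right) 9 = -4536$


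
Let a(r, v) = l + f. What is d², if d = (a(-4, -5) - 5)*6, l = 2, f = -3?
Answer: 1296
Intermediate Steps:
a(r, v) = -1 (a(r, v) = 2 - 3 = -1)
d = -36 (d = (-1 - 5)*6 = -6*6 = -36)
d² = (-36)² = 1296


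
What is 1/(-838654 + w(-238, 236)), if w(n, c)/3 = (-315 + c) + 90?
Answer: -1/838621 ≈ -1.1924e-6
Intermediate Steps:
w(n, c) = -675 + 3*c (w(n, c) = 3*((-315 + c) + 90) = 3*(-225 + c) = -675 + 3*c)
1/(-838654 + w(-238, 236)) = 1/(-838654 + (-675 + 3*236)) = 1/(-838654 + (-675 + 708)) = 1/(-838654 + 33) = 1/(-838621) = -1/838621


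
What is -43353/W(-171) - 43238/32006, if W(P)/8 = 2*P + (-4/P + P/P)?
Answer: 8350133525/574207336 ≈ 14.542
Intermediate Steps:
W(P) = 8 - 32/P + 16*P (W(P) = 8*(2*P + (-4/P + P/P)) = 8*(2*P + (-4/P + 1)) = 8*(2*P + (1 - 4/P)) = 8*(1 - 4/P + 2*P) = 8 - 32/P + 16*P)
-43353/W(-171) - 43238/32006 = -43353/(8 - 32/(-171) + 16*(-171)) - 43238/32006 = -43353/(8 - 32*(-1/171) - 2736) - 43238*1/32006 = -43353/(8 + 32/171 - 2736) - 1663/1231 = -43353/(-466456/171) - 1663/1231 = -43353*(-171/466456) - 1663/1231 = 7413363/466456 - 1663/1231 = 8350133525/574207336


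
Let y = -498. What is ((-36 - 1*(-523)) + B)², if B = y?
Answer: 121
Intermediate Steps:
B = -498
((-36 - 1*(-523)) + B)² = ((-36 - 1*(-523)) - 498)² = ((-36 + 523) - 498)² = (487 - 498)² = (-11)² = 121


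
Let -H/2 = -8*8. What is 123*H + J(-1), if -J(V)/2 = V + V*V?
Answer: 15744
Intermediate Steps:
J(V) = -2*V - 2*V² (J(V) = -2*(V + V*V) = -2*(V + V²) = -2*V - 2*V²)
H = 128 (H = -(-16)*8 = -2*(-64) = 128)
123*H + J(-1) = 123*128 - 2*(-1)*(1 - 1) = 15744 - 2*(-1)*0 = 15744 + 0 = 15744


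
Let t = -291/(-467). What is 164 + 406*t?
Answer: 194734/467 ≈ 416.99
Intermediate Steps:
t = 291/467 (t = -291*(-1/467) = 291/467 ≈ 0.62313)
164 + 406*t = 164 + 406*(291/467) = 164 + 118146/467 = 194734/467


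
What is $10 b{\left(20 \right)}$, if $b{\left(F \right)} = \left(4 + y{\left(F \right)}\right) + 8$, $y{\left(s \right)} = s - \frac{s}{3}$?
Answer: $\frac{760}{3} \approx 253.33$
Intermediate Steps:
$y{\left(s \right)} = \frac{2 s}{3}$ ($y{\left(s \right)} = s - s \frac{1}{3} = s - \frac{s}{3} = \frac{2 s}{3}$)
$b{\left(F \right)} = 12 + \frac{2 F}{3}$ ($b{\left(F \right)} = \left(4 + \frac{2 F}{3}\right) + 8 = 12 + \frac{2 F}{3}$)
$10 b{\left(20 \right)} = 10 \left(12 + \frac{2}{3} \cdot 20\right) = 10 \left(12 + \frac{40}{3}\right) = 10 \cdot \frac{76}{3} = \frac{760}{3}$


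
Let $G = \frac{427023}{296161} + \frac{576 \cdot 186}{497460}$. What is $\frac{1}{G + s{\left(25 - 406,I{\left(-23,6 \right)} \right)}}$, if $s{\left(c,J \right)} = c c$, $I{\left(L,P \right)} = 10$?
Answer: $\frac{12277354255}{1782213367373928} \approx 6.8888 \cdot 10^{-6}$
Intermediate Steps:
$G = \frac{20346363873}{12277354255}$ ($G = 427023 \cdot \frac{1}{296161} + 107136 \cdot \frac{1}{497460} = \frac{427023}{296161} + \frac{8928}{41455} = \frac{20346363873}{12277354255} \approx 1.6572$)
$s{\left(c,J \right)} = c^{2}$
$\frac{1}{G + s{\left(25 - 406,I{\left(-23,6 \right)} \right)}} = \frac{1}{\frac{20346363873}{12277354255} + \left(25 - 406\right)^{2}} = \frac{1}{\frac{20346363873}{12277354255} + \left(-381\right)^{2}} = \frac{1}{\frac{20346363873}{12277354255} + 145161} = \frac{1}{\frac{1782213367373928}{12277354255}} = \frac{12277354255}{1782213367373928}$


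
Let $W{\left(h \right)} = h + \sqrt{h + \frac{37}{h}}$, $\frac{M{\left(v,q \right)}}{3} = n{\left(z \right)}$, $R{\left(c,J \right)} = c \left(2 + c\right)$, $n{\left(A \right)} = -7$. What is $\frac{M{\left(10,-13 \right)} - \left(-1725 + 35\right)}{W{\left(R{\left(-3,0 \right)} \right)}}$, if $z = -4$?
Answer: $- \frac{15021}{19} + \frac{1669 \sqrt{138}}{19} \approx 241.33$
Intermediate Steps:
$M{\left(v,q \right)} = -21$ ($M{\left(v,q \right)} = 3 \left(-7\right) = -21$)
$\frac{M{\left(10,-13 \right)} - \left(-1725 + 35\right)}{W{\left(R{\left(-3,0 \right)} \right)}} = \frac{-21 - \left(-1725 + 35\right)}{- 3 \left(2 - 3\right) + \sqrt{- 3 \left(2 - 3\right) + \frac{37}{\left(-3\right) \left(2 - 3\right)}}} = \frac{-21 - -1690}{\left(-3\right) \left(-1\right) + \sqrt{\left(-3\right) \left(-1\right) + \frac{37}{\left(-3\right) \left(-1\right)}}} = \frac{-21 + 1690}{3 + \sqrt{3 + \frac{37}{3}}} = \frac{1669}{3 + \sqrt{3 + 37 \cdot \frac{1}{3}}} = \frac{1669}{3 + \sqrt{3 + \frac{37}{3}}} = \frac{1669}{3 + \sqrt{\frac{46}{3}}} = \frac{1669}{3 + \frac{\sqrt{138}}{3}}$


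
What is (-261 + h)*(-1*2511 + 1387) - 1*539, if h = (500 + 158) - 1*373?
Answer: -27515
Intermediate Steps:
h = 285 (h = 658 - 373 = 285)
(-261 + h)*(-1*2511 + 1387) - 1*539 = (-261 + 285)*(-1*2511 + 1387) - 1*539 = 24*(-2511 + 1387) - 539 = 24*(-1124) - 539 = -26976 - 539 = -27515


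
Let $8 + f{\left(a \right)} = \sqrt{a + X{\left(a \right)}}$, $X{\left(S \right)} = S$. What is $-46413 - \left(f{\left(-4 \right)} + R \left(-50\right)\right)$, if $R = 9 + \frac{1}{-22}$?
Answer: $- \frac{505530}{11} - 2 i \sqrt{2} \approx -45957.0 - 2.8284 i$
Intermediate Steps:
$f{\left(a \right)} = -8 + \sqrt{2} \sqrt{a}$ ($f{\left(a \right)} = -8 + \sqrt{a + a} = -8 + \sqrt{2 a} = -8 + \sqrt{2} \sqrt{a}$)
$R = \frac{197}{22}$ ($R = 9 - \frac{1}{22} = \frac{197}{22} \approx 8.9545$)
$-46413 - \left(f{\left(-4 \right)} + R \left(-50\right)\right) = -46413 - \left(\left(-8 + \sqrt{2} \sqrt{-4}\right) + \frac{197}{22} \left(-50\right)\right) = -46413 - \left(\left(-8 + \sqrt{2} \cdot 2 i\right) - \frac{4925}{11}\right) = -46413 - \left(\left(-8 + 2 i \sqrt{2}\right) - \frac{4925}{11}\right) = -46413 - \left(- \frac{5013}{11} + 2 i \sqrt{2}\right) = -46413 + \left(\frac{5013}{11} - 2 i \sqrt{2}\right) = - \frac{505530}{11} - 2 i \sqrt{2}$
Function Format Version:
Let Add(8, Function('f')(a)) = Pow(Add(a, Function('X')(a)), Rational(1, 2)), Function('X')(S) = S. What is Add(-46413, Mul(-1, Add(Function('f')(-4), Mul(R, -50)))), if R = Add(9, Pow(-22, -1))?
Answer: Add(Rational(-505530, 11), Mul(-2, I, Pow(2, Rational(1, 2)))) ≈ Add(-45957., Mul(-2.8284, I))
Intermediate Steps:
Function('f')(a) = Add(-8, Mul(Pow(2, Rational(1, 2)), Pow(a, Rational(1, 2)))) (Function('f')(a) = Add(-8, Pow(Add(a, a), Rational(1, 2))) = Add(-8, Pow(Mul(2, a), Rational(1, 2))) = Add(-8, Mul(Pow(2, Rational(1, 2)), Pow(a, Rational(1, 2)))))
R = Rational(197, 22) (R = Add(9, Rational(-1, 22)) = Rational(197, 22) ≈ 8.9545)
Add(-46413, Mul(-1, Add(Function('f')(-4), Mul(R, -50)))) = Add(-46413, Mul(-1, Add(Add(-8, Mul(Pow(2, Rational(1, 2)), Pow(-4, Rational(1, 2)))), Mul(Rational(197, 22), -50)))) = Add(-46413, Mul(-1, Add(Add(-8, Mul(Pow(2, Rational(1, 2)), Mul(2, I))), Rational(-4925, 11)))) = Add(-46413, Mul(-1, Add(Add(-8, Mul(2, I, Pow(2, Rational(1, 2)))), Rational(-4925, 11)))) = Add(-46413, Mul(-1, Add(Rational(-5013, 11), Mul(2, I, Pow(2, Rational(1, 2)))))) = Add(-46413, Add(Rational(5013, 11), Mul(-2, I, Pow(2, Rational(1, 2))))) = Add(Rational(-505530, 11), Mul(-2, I, Pow(2, Rational(1, 2))))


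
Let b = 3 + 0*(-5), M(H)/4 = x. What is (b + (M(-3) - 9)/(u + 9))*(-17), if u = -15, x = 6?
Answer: -17/2 ≈ -8.5000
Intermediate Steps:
M(H) = 24 (M(H) = 4*6 = 24)
b = 3 (b = 3 + 0 = 3)
(b + (M(-3) - 9)/(u + 9))*(-17) = (3 + (24 - 9)/(-15 + 9))*(-17) = (3 + 15/(-6))*(-17) = (3 + 15*(-⅙))*(-17) = (3 - 5/2)*(-17) = (½)*(-17) = -17/2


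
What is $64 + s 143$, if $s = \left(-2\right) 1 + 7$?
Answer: $779$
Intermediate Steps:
$s = 5$ ($s = -2 + 7 = 5$)
$64 + s 143 = 64 + 5 \cdot 143 = 64 + 715 = 779$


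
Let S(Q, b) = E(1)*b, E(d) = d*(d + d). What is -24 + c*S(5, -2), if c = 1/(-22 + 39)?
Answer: -412/17 ≈ -24.235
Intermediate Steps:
E(d) = 2*d² (E(d) = d*(2*d) = 2*d²)
S(Q, b) = 2*b (S(Q, b) = (2*1²)*b = (2*1)*b = 2*b)
c = 1/17 ≈ 0.058824
-24 + c*S(5, -2) = -24 + (2*(-2))/17 = -24 + (1/17)*(-4) = -24 - 4/17 = -412/17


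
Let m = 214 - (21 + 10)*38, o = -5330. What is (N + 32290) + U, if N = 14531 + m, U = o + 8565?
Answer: 49092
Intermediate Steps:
U = 3235 (U = -5330 + 8565 = 3235)
m = -964 (m = 214 - 31*38 = 214 - 1*1178 = 214 - 1178 = -964)
N = 13567 (N = 14531 - 964 = 13567)
(N + 32290) + U = (13567 + 32290) + 3235 = 45857 + 3235 = 49092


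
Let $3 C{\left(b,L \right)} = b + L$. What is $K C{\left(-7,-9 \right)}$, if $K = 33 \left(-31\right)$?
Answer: $5456$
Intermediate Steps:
$C{\left(b,L \right)} = \frac{L}{3} + \frac{b}{3}$ ($C{\left(b,L \right)} = \frac{b + L}{3} = \frac{L + b}{3} = \frac{L}{3} + \frac{b}{3}$)
$K = -1023$
$K C{\left(-7,-9 \right)} = - 1023 \left(\frac{1}{3} \left(-9\right) + \frac{1}{3} \left(-7\right)\right) = - 1023 \left(-3 - \frac{7}{3}\right) = \left(-1023\right) \left(- \frac{16}{3}\right) = 5456$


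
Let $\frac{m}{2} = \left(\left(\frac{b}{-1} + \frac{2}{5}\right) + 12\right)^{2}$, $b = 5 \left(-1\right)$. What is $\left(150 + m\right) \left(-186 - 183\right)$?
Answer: $- \frac{6969672}{25} \approx -2.7879 \cdot 10^{5}$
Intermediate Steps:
$b = -5$
$m = \frac{15138}{25}$ ($m = 2 \left(\left(- \frac{5}{-1} + \frac{2}{5}\right) + 12\right)^{2} = 2 \left(\left(\left(-5\right) \left(-1\right) + 2 \cdot \frac{1}{5}\right) + 12\right)^{2} = 2 \left(\left(5 + \frac{2}{5}\right) + 12\right)^{2} = 2 \left(\frac{27}{5} + 12\right)^{2} = 2 \left(\frac{87}{5}\right)^{2} = 2 \cdot \frac{7569}{25} = \frac{15138}{25} \approx 605.52$)
$\left(150 + m\right) \left(-186 - 183\right) = \left(150 + \frac{15138}{25}\right) \left(-186 - 183\right) = \frac{18888}{25} \left(-369\right) = - \frac{6969672}{25}$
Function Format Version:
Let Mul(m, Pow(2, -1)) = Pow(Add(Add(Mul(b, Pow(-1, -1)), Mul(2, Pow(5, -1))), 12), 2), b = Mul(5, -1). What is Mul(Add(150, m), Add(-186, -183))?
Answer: Rational(-6969672, 25) ≈ -2.7879e+5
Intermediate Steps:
b = -5
m = Rational(15138, 25) (m = Mul(2, Pow(Add(Add(Mul(-5, Pow(-1, -1)), Mul(2, Pow(5, -1))), 12), 2)) = Mul(2, Pow(Add(Add(Mul(-5, -1), Mul(2, Rational(1, 5))), 12), 2)) = Mul(2, Pow(Add(Add(5, Rational(2, 5)), 12), 2)) = Mul(2, Pow(Add(Rational(27, 5), 12), 2)) = Mul(2, Pow(Rational(87, 5), 2)) = Mul(2, Rational(7569, 25)) = Rational(15138, 25) ≈ 605.52)
Mul(Add(150, m), Add(-186, -183)) = Mul(Add(150, Rational(15138, 25)), Add(-186, -183)) = Mul(Rational(18888, 25), -369) = Rational(-6969672, 25)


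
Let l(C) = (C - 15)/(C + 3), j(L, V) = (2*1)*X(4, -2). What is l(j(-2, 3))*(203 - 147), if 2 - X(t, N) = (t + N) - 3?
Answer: -56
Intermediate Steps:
X(t, N) = 5 - N - t (X(t, N) = 2 - ((t + N) - 3) = 2 - ((N + t) - 3) = 2 - (-3 + N + t) = 2 + (3 - N - t) = 5 - N - t)
j(L, V) = 6 (j(L, V) = (2*1)*(5 - 1*(-2) - 1*4) = 2*(5 + 2 - 4) = 2*3 = 6)
l(C) = (-15 + C)/(3 + C)
l(j(-2, 3))*(203 - 147) = ((-15 + 6)/(3 + 6))*(203 - 147) = (-9/9)*56 = ((1/9)*(-9))*56 = -1*56 = -56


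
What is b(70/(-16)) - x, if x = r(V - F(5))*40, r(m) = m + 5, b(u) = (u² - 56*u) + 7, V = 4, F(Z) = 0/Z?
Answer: -5687/64 ≈ -88.859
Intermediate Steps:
F(Z) = 0
b(u) = 7 + u² - 56*u
r(m) = 5 + m
x = 360 (x = (5 + (4 - 1*0))*40 = (5 + (4 + 0))*40 = (5 + 4)*40 = 9*40 = 360)
b(70/(-16)) - x = (7 + (70/(-16))² - 3920/(-16)) - 1*360 = (7 + (70*(-1/16))² - 3920*(-1)/16) - 360 = (7 + (-35/8)² - 56*(-35/8)) - 360 = (7 + 1225/64 + 245) - 360 = 17353/64 - 360 = -5687/64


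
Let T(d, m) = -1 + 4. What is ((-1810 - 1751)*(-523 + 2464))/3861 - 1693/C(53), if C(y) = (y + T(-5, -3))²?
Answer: -2409139801/1345344 ≈ -1790.7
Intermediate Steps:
T(d, m) = 3
C(y) = (3 + y)² (C(y) = (y + 3)² = (3 + y)²)
((-1810 - 1751)*(-523 + 2464))/3861 - 1693/C(53) = ((-1810 - 1751)*(-523 + 2464))/3861 - 1693/(3 + 53)² = -3561*1941*(1/3861) - 1693/(56²) = -6911901*1/3861 - 1693/3136 = -767989/429 - 1693*1/3136 = -767989/429 - 1693/3136 = -2409139801/1345344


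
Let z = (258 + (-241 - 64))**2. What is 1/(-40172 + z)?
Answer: -1/37963 ≈ -2.6341e-5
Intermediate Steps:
z = 2209 (z = (258 - 305)**2 = (-47)**2 = 2209)
1/(-40172 + z) = 1/(-40172 + 2209) = 1/(-37963) = -1/37963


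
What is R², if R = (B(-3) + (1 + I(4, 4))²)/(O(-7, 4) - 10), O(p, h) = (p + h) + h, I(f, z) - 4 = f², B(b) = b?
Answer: 21316/9 ≈ 2368.4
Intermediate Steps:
I(f, z) = 4 + f²
O(p, h) = p + 2*h (O(p, h) = (h + p) + h = p + 2*h)
R = -146/3 (R = (-3 + (1 + (4 + 4²))²)/((-7 + 2*4) - 10) = (-3 + (1 + (4 + 16))²)/((-7 + 8) - 10) = (-3 + (1 + 20)²)/(1 - 10) = (-3 + 21²)/(-9) = (-3 + 441)*(-⅑) = 438*(-⅑) = -146/3 ≈ -48.667)
R² = (-146/3)² = 21316/9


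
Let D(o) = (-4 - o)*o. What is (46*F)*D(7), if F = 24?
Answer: -85008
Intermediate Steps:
D(o) = o*(-4 - o)
(46*F)*D(7) = (46*24)*(-1*7*(4 + 7)) = 1104*(-1*7*11) = 1104*(-77) = -85008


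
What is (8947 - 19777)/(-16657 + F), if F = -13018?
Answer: 2166/5935 ≈ 0.36495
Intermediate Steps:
(8947 - 19777)/(-16657 + F) = (8947 - 19777)/(-16657 - 13018) = -10830/(-29675) = -10830*(-1/29675) = 2166/5935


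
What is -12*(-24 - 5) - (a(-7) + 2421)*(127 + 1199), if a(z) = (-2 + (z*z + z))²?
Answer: -5331498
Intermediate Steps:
a(z) = (-2 + z + z²)² (a(z) = (-2 + (z² + z))² = (-2 + (z + z²))² = (-2 + z + z²)²)
-12*(-24 - 5) - (a(-7) + 2421)*(127 + 1199) = -12*(-24 - 5) - ((-2 - 7 + (-7)²)² + 2421)*(127 + 1199) = -12*(-29) - ((-2 - 7 + 49)² + 2421)*1326 = 348 - (40² + 2421)*1326 = 348 - (1600 + 2421)*1326 = 348 - 4021*1326 = 348 - 1*5331846 = 348 - 5331846 = -5331498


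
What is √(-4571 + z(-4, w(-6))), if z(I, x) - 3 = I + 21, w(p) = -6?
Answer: I*√4551 ≈ 67.461*I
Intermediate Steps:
z(I, x) = 24 + I (z(I, x) = 3 + (I + 21) = 3 + (21 + I) = 24 + I)
√(-4571 + z(-4, w(-6))) = √(-4571 + (24 - 4)) = √(-4571 + 20) = √(-4551) = I*√4551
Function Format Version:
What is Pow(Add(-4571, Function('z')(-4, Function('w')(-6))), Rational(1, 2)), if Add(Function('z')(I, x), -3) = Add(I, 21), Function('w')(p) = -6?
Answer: Mul(I, Pow(4551, Rational(1, 2))) ≈ Mul(67.461, I)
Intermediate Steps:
Function('z')(I, x) = Add(24, I) (Function('z')(I, x) = Add(3, Add(I, 21)) = Add(3, Add(21, I)) = Add(24, I))
Pow(Add(-4571, Function('z')(-4, Function('w')(-6))), Rational(1, 2)) = Pow(Add(-4571, Add(24, -4)), Rational(1, 2)) = Pow(Add(-4571, 20), Rational(1, 2)) = Pow(-4551, Rational(1, 2)) = Mul(I, Pow(4551, Rational(1, 2)))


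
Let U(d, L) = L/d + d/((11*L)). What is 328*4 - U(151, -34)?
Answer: 74129405/56474 ≈ 1312.6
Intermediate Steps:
U(d, L) = L/d + d/(11*L) (U(d, L) = L/d + d*(1/(11*L)) = L/d + d/(11*L))
328*4 - U(151, -34) = 328*4 - (-34/151 + (1/11)*151/(-34)) = 1312 - (-34*1/151 + (1/11)*151*(-1/34)) = 1312 - (-34/151 - 151/374) = 1312 - 1*(-35517/56474) = 1312 + 35517/56474 = 74129405/56474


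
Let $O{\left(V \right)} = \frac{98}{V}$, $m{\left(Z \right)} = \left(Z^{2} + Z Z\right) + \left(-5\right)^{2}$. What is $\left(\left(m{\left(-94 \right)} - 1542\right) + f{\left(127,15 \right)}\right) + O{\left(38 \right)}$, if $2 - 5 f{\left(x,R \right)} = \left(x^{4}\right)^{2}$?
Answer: $- \frac{1285829450577823731}{95} \approx -1.3535 \cdot 10^{16}$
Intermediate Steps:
$m{\left(Z \right)} = 25 + 2 Z^{2}$ ($m{\left(Z \right)} = \left(Z^{2} + Z^{2}\right) + 25 = 2 Z^{2} + 25 = 25 + 2 Z^{2}$)
$f{\left(x,R \right)} = \frac{2}{5} - \frac{x^{8}}{5}$ ($f{\left(x,R \right)} = \frac{2}{5} - \frac{\left(x^{4}\right)^{2}}{5} = \frac{2}{5} - \frac{x^{8}}{5}$)
$\left(\left(m{\left(-94 \right)} - 1542\right) + f{\left(127,15 \right)}\right) + O{\left(38 \right)} = \left(\left(\left(25 + 2 \left(-94\right)^{2}\right) - 1542\right) + \left(\frac{2}{5} - \frac{127^{8}}{5}\right)\right) + \frac{98}{38} = \left(\left(\left(25 + 2 \cdot 8836\right) - 1542\right) + \left(\frac{2}{5} - \frac{67675234241018881}{5}\right)\right) + 98 \cdot \frac{1}{38} = \left(\left(\left(25 + 17672\right) - 1542\right) + \left(\frac{2}{5} - \frac{67675234241018881}{5}\right)\right) + \frac{49}{19} = \left(\left(17697 - 1542\right) - \frac{67675234241018879}{5}\right) + \frac{49}{19} = \left(16155 - \frac{67675234241018879}{5}\right) + \frac{49}{19} = - \frac{67675234240938104}{5} + \frac{49}{19} = - \frac{1285829450577823731}{95}$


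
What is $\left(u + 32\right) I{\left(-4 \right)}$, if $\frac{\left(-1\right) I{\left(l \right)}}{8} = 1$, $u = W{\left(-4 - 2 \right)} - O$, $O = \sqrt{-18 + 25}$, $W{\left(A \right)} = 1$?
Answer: $-264 + 8 \sqrt{7} \approx -242.83$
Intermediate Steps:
$O = \sqrt{7} \approx 2.6458$
$u = 1 - \sqrt{7} \approx -1.6458$
$I{\left(l \right)} = -8$ ($I{\left(l \right)} = \left(-8\right) 1 = -8$)
$\left(u + 32\right) I{\left(-4 \right)} = \left(\left(1 - \sqrt{7}\right) + 32\right) \left(-8\right) = \left(33 - \sqrt{7}\right) \left(-8\right) = -264 + 8 \sqrt{7}$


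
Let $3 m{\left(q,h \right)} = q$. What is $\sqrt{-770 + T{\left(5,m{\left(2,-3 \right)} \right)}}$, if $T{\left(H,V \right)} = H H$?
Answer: $i \sqrt{745} \approx 27.295 i$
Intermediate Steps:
$m{\left(q,h \right)} = \frac{q}{3}$
$T{\left(H,V \right)} = H^{2}$
$\sqrt{-770 + T{\left(5,m{\left(2,-3 \right)} \right)}} = \sqrt{-770 + 5^{2}} = \sqrt{-770 + 25} = \sqrt{-745} = i \sqrt{745}$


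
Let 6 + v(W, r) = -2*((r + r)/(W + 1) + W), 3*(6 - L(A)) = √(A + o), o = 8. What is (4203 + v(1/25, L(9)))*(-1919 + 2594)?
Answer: 36625473/13 + 11250*√17/13 ≈ 2.8209e+6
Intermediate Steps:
L(A) = 6 - √(8 + A)/3 (L(A) = 6 - √(A + 8)/3 = 6 - √(8 + A)/3)
v(W, r) = -6 - 2*W - 4*r/(1 + W) (v(W, r) = -6 - 2*((r + r)/(W + 1) + W) = -6 - 2*((2*r)/(1 + W) + W) = -6 - 2*(2*r/(1 + W) + W) = -6 - 2*(W + 2*r/(1 + W)) = -6 + (-2*W - 4*r/(1 + W)) = -6 - 2*W - 4*r/(1 + W))
(4203 + v(1/25, L(9)))*(-1919 + 2594) = (4203 + 2*(-3 - (1/25)² - 4/25 - 2*(6 - √(8 + 9)/3))/(1 + 1/25))*(-1919 + 2594) = (4203 + 2*(-3 - (1/25)² - 4*1/25 - 2*(6 - √17/3))/(1 + 1/25))*675 = (4203 + 2*(-3 - 1*1/625 - 4/25 + (-12 + 2*√17/3))/(26/25))*675 = (4203 + 2*(25/26)*(-3 - 1/625 - 4/25 + (-12 + 2*√17/3)))*675 = (4203 + 2*(25/26)*(-9476/625 + 2*√17/3))*675 = (4203 + (-9476/325 + 50*√17/39))*675 = (1356499/325 + 50*√17/39)*675 = 36625473/13 + 11250*√17/13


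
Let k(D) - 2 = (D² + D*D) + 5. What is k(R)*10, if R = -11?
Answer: 2490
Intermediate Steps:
k(D) = 7 + 2*D² (k(D) = 2 + ((D² + D*D) + 5) = 2 + ((D² + D²) + 5) = 2 + (2*D² + 5) = 2 + (5 + 2*D²) = 7 + 2*D²)
k(R)*10 = (7 + 2*(-11)²)*10 = (7 + 2*121)*10 = (7 + 242)*10 = 249*10 = 2490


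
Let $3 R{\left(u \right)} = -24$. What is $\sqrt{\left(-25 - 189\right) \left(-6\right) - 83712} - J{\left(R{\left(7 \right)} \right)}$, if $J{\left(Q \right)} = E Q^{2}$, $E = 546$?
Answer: $-34944 + 2 i \sqrt{20607} \approx -34944.0 + 287.1 i$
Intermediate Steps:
$R{\left(u \right)} = -8$ ($R{\left(u \right)} = \frac{1}{3} \left(-24\right) = -8$)
$J{\left(Q \right)} = 546 Q^{2}$
$\sqrt{\left(-25 - 189\right) \left(-6\right) - 83712} - J{\left(R{\left(7 \right)} \right)} = \sqrt{\left(-25 - 189\right) \left(-6\right) - 83712} - 546 \left(-8\right)^{2} = \sqrt{\left(-214\right) \left(-6\right) - 83712} - 546 \cdot 64 = \sqrt{1284 - 83712} - 34944 = \sqrt{-82428} - 34944 = 2 i \sqrt{20607} - 34944 = -34944 + 2 i \sqrt{20607}$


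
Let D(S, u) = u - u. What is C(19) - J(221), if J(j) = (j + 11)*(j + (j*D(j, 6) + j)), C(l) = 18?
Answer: -102526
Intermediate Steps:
D(S, u) = 0
J(j) = 2*j*(11 + j) (J(j) = (j + 11)*(j + (j*0 + j)) = (11 + j)*(j + (0 + j)) = (11 + j)*(j + j) = (11 + j)*(2*j) = 2*j*(11 + j))
C(19) - J(221) = 18 - 2*221*(11 + 221) = 18 - 2*221*232 = 18 - 1*102544 = 18 - 102544 = -102526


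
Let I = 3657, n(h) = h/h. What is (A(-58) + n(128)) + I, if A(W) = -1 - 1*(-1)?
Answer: 3658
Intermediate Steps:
n(h) = 1
A(W) = 0 (A(W) = -1 + 1 = 0)
(A(-58) + n(128)) + I = (0 + 1) + 3657 = 1 + 3657 = 3658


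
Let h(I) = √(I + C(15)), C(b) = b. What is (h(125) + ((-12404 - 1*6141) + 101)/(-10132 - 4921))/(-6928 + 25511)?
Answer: 18444/279729899 + 2*√35/18583 ≈ 0.00070265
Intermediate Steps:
h(I) = √(15 + I) (h(I) = √(I + 15) = √(15 + I))
(h(125) + ((-12404 - 1*6141) + 101)/(-10132 - 4921))/(-6928 + 25511) = (√(15 + 125) + ((-12404 - 1*6141) + 101)/(-10132 - 4921))/(-6928 + 25511) = (√140 + ((-12404 - 6141) + 101)/(-15053))/18583 = (2*√35 + (-18545 + 101)*(-1/15053))*(1/18583) = (2*√35 - 18444*(-1/15053))*(1/18583) = (2*√35 + 18444/15053)*(1/18583) = (18444/15053 + 2*√35)*(1/18583) = 18444/279729899 + 2*√35/18583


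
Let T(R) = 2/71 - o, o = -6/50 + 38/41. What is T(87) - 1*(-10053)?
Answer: 731550408/72775 ≈ 10052.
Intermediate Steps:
o = 827/1025 (o = -6*1/50 + 38*(1/41) = -3/25 + 38/41 = 827/1025 ≈ 0.80683)
T(R) = -56667/72775 (T(R) = 2/71 - 1*827/1025 = 2*(1/71) - 827/1025 = 2/71 - 827/1025 = -56667/72775)
T(87) - 1*(-10053) = -56667/72775 - 1*(-10053) = -56667/72775 + 10053 = 731550408/72775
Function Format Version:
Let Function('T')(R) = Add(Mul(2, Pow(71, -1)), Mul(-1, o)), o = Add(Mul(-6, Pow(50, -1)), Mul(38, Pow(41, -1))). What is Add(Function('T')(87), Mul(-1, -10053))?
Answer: Rational(731550408, 72775) ≈ 10052.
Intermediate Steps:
o = Rational(827, 1025) (o = Add(Mul(-6, Rational(1, 50)), Mul(38, Rational(1, 41))) = Add(Rational(-3, 25), Rational(38, 41)) = Rational(827, 1025) ≈ 0.80683)
Function('T')(R) = Rational(-56667, 72775) (Function('T')(R) = Add(Mul(2, Pow(71, -1)), Mul(-1, Rational(827, 1025))) = Add(Mul(2, Rational(1, 71)), Rational(-827, 1025)) = Add(Rational(2, 71), Rational(-827, 1025)) = Rational(-56667, 72775))
Add(Function('T')(87), Mul(-1, -10053)) = Add(Rational(-56667, 72775), Mul(-1, -10053)) = Add(Rational(-56667, 72775), 10053) = Rational(731550408, 72775)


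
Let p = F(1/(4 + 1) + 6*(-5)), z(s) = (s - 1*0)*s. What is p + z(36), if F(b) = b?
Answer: 6331/5 ≈ 1266.2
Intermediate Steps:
z(s) = s² (z(s) = (s + 0)*s = s*s = s²)
p = -149/5 (p = 1/(4 + 1) + 6*(-5) = 1/5 - 30 = ⅕ - 30 = -149/5 ≈ -29.800)
p + z(36) = -149/5 + 36² = -149/5 + 1296 = 6331/5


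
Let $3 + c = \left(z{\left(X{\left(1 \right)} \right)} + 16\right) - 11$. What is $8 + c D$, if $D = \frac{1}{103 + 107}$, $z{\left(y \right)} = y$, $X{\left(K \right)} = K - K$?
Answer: $\frac{841}{105} \approx 8.0095$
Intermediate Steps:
$X{\left(K \right)} = 0$
$c = 2$ ($c = -3 + \left(\left(0 + 16\right) - 11\right) = -3 + \left(16 - 11\right) = -3 + 5 = 2$)
$D = \frac{1}{210} \approx 0.0047619$
$8 + c D = 8 + 2 \cdot \frac{1}{210} = 8 + \frac{1}{105} = \frac{841}{105}$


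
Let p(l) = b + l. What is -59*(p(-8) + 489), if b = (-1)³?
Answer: -28320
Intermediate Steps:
b = -1
p(l) = -1 + l
-59*(p(-8) + 489) = -59*((-1 - 8) + 489) = -59*(-9 + 489) = -59*480 = -28320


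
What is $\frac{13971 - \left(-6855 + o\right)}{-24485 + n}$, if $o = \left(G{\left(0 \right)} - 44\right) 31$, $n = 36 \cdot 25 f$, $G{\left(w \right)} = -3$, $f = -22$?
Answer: $- \frac{22283}{44285} \approx -0.50317$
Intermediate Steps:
$n = -19800$ ($n = 36 \cdot 25 \left(-22\right) = 900 \left(-22\right) = -19800$)
$o = -1457$ ($o = \left(-3 - 44\right) 31 = \left(-47\right) 31 = -1457$)
$\frac{13971 - \left(-6855 + o\right)}{-24485 + n} = \frac{13971 + \left(6855 - -1457\right)}{-24485 - 19800} = \frac{13971 + \left(6855 + 1457\right)}{-44285} = \left(13971 + 8312\right) \left(- \frac{1}{44285}\right) = 22283 \left(- \frac{1}{44285}\right) = - \frac{22283}{44285}$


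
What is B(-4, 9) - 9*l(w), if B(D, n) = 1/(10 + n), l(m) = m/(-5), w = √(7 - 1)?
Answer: 1/19 + 9*√6/5 ≈ 4.4617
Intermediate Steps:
w = √6 ≈ 2.4495
l(m) = -m/5 (l(m) = m*(-⅕) = -m/5)
B(-4, 9) - 9*l(w) = 1/(10 + 9) - (-9)*√6/5 = 1/19 + 9*√6/5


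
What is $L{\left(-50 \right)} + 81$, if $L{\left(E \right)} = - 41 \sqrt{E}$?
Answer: $81 - 205 i \sqrt{2} \approx 81.0 - 289.91 i$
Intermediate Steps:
$L{\left(-50 \right)} + 81 = - 41 \sqrt{-50} + 81 = - 41 \cdot 5 i \sqrt{2} + 81 = - 205 i \sqrt{2} + 81 = 81 - 205 i \sqrt{2}$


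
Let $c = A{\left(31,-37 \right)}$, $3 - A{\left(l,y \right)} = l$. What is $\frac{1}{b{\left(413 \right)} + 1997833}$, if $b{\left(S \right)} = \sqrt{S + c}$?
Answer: $\frac{1997833}{3991336695504} - \frac{\sqrt{385}}{3991336695504} \approx 5.0054 \cdot 10^{-7}$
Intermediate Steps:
$A{\left(l,y \right)} = 3 - l$
$c = -28$ ($c = 3 - 31 = -28$)
$b{\left(S \right)} = \sqrt{-28 + S}$ ($b{\left(S \right)} = \sqrt{S - 28} = \sqrt{-28 + S}$)
$\frac{1}{b{\left(413 \right)} + 1997833} = \frac{1}{\sqrt{-28 + 413} + 1997833} = \frac{1}{\sqrt{385} + 1997833} = \frac{1}{1997833 + \sqrt{385}}$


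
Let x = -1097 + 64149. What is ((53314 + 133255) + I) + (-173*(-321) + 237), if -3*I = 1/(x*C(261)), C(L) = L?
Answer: 11964207605723/49369716 ≈ 2.4234e+5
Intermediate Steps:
x = 63052
I = -1/49369716 (I = -1/(3*63052*261) = -1/(189156*261) = -⅓*1/16456572 = -1/49369716 ≈ -2.0255e-8)
((53314 + 133255) + I) + (-173*(-321) + 237) = ((53314 + 133255) - 1/49369716) + (-173*(-321) + 237) = (186569 - 1/49369716) + (55533 + 237) = 9210858544403/49369716 + 55770 = 11964207605723/49369716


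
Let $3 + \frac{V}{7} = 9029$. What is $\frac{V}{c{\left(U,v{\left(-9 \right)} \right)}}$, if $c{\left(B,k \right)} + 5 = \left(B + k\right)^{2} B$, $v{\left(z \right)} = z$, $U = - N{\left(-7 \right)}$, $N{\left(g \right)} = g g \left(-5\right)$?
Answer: $\frac{63182}{13645515} \approx 0.0046302$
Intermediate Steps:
$N{\left(g \right)} = - 5 g^{2}$ ($N{\left(g \right)} = g^{2} \left(-5\right) = - 5 g^{2}$)
$U = 245$ ($U = - \left(-5\right) \left(-7\right)^{2} = - \left(-5\right) 49 = \left(-1\right) \left(-245\right) = 245$)
$V = 63182$ ($V = -21 + 7 \cdot 9029 = -21 + 63203 = 63182$)
$c{\left(B,k \right)} = -5 + B \left(B + k\right)^{2}$ ($c{\left(B,k \right)} = -5 + \left(B + k\right)^{2} B = -5 + B \left(B + k\right)^{2}$)
$\frac{V}{c{\left(U,v{\left(-9 \right)} \right)}} = \frac{63182}{-5 + 245 \left(245 - 9\right)^{2}} = \frac{63182}{-5 + 245 \cdot 236^{2}} = \frac{63182}{-5 + 245 \cdot 55696} = \frac{63182}{-5 + 13645520} = \frac{63182}{13645515}$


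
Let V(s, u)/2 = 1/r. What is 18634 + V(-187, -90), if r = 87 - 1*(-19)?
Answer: 987603/53 ≈ 18634.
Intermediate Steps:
r = 106 (r = 87 + 19 = 106)
V(s, u) = 1/53 (V(s, u) = 2/106 = 2*(1/106) = 1/53)
18634 + V(-187, -90) = 18634 + 1/53 = 987603/53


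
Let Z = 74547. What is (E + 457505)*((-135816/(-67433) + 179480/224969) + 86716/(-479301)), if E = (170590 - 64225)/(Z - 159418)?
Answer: 742801120164749476237659880/617110326119938847667 ≈ 1.2037e+6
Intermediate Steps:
E = -106365/84871 (E = (170590 - 64225)/(74547 - 159418) = 106365/(-84871) = 106365*(-1/84871) = -106365/84871 ≈ -1.2533)
(E + 457505)*((-135816/(-67433) + 179480/224969) + 86716/(-479301)) = (-106365/84871 + 457505)*((-135816/(-67433) + 179480/224969) + 86716/(-479301)) = 38828800490*((-135816*(-1/67433) + 179480*(1/224969)) + 86716*(-1/479301))/84871 = 38828800490*((135816/67433 + 179480/224969) - 86716/479301)/84871 = 38828800490*(42657264544/15170334577 - 86716/479301)/84871 = (38828800490/84871)*(19130158820024612/7271156533090677) = 742801120164749476237659880/617110326119938847667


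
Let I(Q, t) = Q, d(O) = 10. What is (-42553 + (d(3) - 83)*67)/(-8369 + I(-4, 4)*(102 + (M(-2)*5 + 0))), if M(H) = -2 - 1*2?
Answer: 47444/8697 ≈ 5.4552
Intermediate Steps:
M(H) = -4 (M(H) = -2 - 2 = -4)
(-42553 + (d(3) - 83)*67)/(-8369 + I(-4, 4)*(102 + (M(-2)*5 + 0))) = (-42553 + (10 - 83)*67)/(-8369 - 4*(102 + (-4*5 + 0))) = (-42553 - 73*67)/(-8369 - 4*(102 + (-20 + 0))) = (-42553 - 4891)/(-8369 - 4*(102 - 20)) = -47444/(-8369 - 4*82) = -47444/(-8369 - 328) = -47444/(-8697) = -47444*(-1/8697) = 47444/8697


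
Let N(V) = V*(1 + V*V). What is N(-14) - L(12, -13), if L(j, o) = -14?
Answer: -2744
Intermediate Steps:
N(V) = V*(1 + V**2)
N(-14) - L(12, -13) = (-14 + (-14)**3) - 1*(-14) = (-14 - 2744) + 14 = -2758 + 14 = -2744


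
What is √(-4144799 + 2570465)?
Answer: 3*I*√174926 ≈ 1254.7*I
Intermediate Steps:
√(-4144799 + 2570465) = √(-1574334) = 3*I*√174926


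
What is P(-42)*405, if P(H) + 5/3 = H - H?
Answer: -675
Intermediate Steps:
P(H) = -5/3 (P(H) = -5/3 + (H - H) = -5/3 + 0 = -5/3)
P(-42)*405 = -5/3*405 = -675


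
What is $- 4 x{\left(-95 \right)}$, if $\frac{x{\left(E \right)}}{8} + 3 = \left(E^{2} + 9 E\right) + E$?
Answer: $-258304$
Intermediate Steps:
$x{\left(E \right)} = -24 + 8 E^{2} + 80 E$ ($x{\left(E \right)} = -24 + 8 \left(\left(E^{2} + 9 E\right) + E\right) = -24 + 8 \left(E^{2} + 10 E\right) = -24 + \left(8 E^{2} + 80 E\right) = -24 + 8 E^{2} + 80 E$)
$- 4 x{\left(-95 \right)} = - 4 \left(-24 + 8 \left(-95\right)^{2} + 80 \left(-95\right)\right) = - 4 \left(-24 + 8 \cdot 9025 - 7600\right) = - 4 \left(-24 + 72200 - 7600\right) = \left(-4\right) 64576 = -258304$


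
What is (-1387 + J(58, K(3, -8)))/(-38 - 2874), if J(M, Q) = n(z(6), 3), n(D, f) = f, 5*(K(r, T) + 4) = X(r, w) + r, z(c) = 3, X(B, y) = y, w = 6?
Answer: 173/364 ≈ 0.47527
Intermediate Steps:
K(r, T) = -14/5 + r/5 (K(r, T) = -4 + (6 + r)/5 = -4 + (6/5 + r/5) = -14/5 + r/5)
J(M, Q) = 3
(-1387 + J(58, K(3, -8)))/(-38 - 2874) = (-1387 + 3)/(-38 - 2874) = -1384/(-2912) = -1384*(-1/2912) = 173/364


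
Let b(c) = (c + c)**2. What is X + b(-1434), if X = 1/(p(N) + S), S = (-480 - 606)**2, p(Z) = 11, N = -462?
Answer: 9701122643569/1179407 ≈ 8.2254e+6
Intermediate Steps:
S = 1179396 (S = (-1086)**2 = 1179396)
b(c) = 4*c**2 (b(c) = (2*c)**2 = 4*c**2)
X = 1/1179407 (X = 1/(11 + 1179396) = 1/1179407 ≈ 8.4788e-7)
X + b(-1434) = 1/1179407 + 4*(-1434)**2 = 1/1179407 + 4*2056356 = 1/1179407 + 8225424 = 9701122643569/1179407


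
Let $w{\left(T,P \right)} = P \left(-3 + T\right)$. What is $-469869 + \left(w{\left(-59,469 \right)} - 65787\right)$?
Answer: $-564734$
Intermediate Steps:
$-469869 + \left(w{\left(-59,469 \right)} - 65787\right) = -469869 - \left(65787 - 469 \left(-3 - 59\right)\right) = -469869 + \left(469 \left(-62\right) - 65787\right) = -469869 - 94865 = -564734$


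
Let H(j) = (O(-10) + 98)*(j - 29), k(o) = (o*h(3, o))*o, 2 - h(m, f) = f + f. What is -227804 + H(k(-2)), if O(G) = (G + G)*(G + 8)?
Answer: -228494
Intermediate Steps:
O(G) = 2*G*(8 + G) (O(G) = (2*G)*(8 + G) = 2*G*(8 + G))
h(m, f) = 2 - 2*f (h(m, f) = 2 - (f + f) = 2 - 2*f)
k(o) = o**2*(2 - 2*o) (k(o) = (o*(2 - 2*o))*o = o**2*(2 - 2*o))
H(j) = -4002 + 138*j (H(j) = (2*(-10)*(8 - 10) + 98)*(j - 29) = (2*(-10)*(-2) + 98)*(-29 + j) = (40 + 98)*(-29 + j) = 138*(-29 + j) = -4002 + 138*j)
-227804 + H(k(-2)) = -227804 + (-4002 + 138*(2*(-2)**2*(1 - 1*(-2)))) = -227804 + (-4002 + 138*(2*4*(1 + 2))) = -227804 + (-4002 + 138*(2*4*3)) = -227804 + (-4002 + 138*24) = -227804 + (-4002 + 3312) = -227804 - 690 = -228494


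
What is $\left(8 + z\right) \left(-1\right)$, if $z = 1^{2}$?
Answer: $-9$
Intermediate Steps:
$z = 1$
$\left(8 + z\right) \left(-1\right) = \left(8 + 1\right) \left(-1\right) = 9 \left(-1\right) = -9$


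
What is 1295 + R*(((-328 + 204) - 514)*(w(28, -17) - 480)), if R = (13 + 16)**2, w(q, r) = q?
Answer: 242525511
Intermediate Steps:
R = 841 (R = 29**2 = 841)
1295 + R*(((-328 + 204) - 514)*(w(28, -17) - 480)) = 1295 + 841*(((-328 + 204) - 514)*(28 - 480)) = 1295 + 841*((-124 - 514)*(-452)) = 1295 + 841*(-638*(-452)) = 1295 + 841*288376 = 1295 + 242524216 = 242525511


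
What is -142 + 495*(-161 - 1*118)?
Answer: -138247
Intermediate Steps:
-142 + 495*(-161 - 1*118) = -142 + 495*(-161 - 118) = -142 + 495*(-279) = -142 - 138105 = -138247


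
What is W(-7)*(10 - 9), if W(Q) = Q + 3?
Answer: -4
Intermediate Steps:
W(Q) = 3 + Q
W(-7)*(10 - 9) = (3 - 7)*(10 - 9) = -4*1 = -4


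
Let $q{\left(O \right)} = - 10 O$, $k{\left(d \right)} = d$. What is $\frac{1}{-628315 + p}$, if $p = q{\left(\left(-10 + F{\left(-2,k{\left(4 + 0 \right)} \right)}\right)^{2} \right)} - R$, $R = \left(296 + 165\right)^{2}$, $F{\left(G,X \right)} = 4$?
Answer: $- \frac{1}{841196} \approx -1.1888 \cdot 10^{-6}$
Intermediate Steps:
$R = 212521$ ($R = 461^{2} = 212521$)
$p = -212881$ ($p = - 10 \left(-10 + 4\right)^{2} - 212521 = - 10 \left(-6\right)^{2} - 212521 = \left(-10\right) 36 - 212521 = -360 - 212521 = -212881$)
$\frac{1}{-628315 + p} = \frac{1}{-628315 - 212881} = \frac{1}{-841196} = - \frac{1}{841196}$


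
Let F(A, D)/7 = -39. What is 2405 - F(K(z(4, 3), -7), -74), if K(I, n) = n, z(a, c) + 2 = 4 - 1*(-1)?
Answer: 2678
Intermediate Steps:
z(a, c) = 3 (z(a, c) = -2 + (4 - 1*(-1)) = -2 + (4 + 1) = -2 + 5 = 3)
F(A, D) = -273 (F(A, D) = 7*(-39) = -273)
2405 - F(K(z(4, 3), -7), -74) = 2405 - 1*(-273) = 2405 + 273 = 2678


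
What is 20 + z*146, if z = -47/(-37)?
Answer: 7602/37 ≈ 205.46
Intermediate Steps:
z = 47/37 (z = -47*(-1/37) = 47/37 ≈ 1.2703)
20 + z*146 = 20 + (47/37)*146 = 20 + 6862/37 = 7602/37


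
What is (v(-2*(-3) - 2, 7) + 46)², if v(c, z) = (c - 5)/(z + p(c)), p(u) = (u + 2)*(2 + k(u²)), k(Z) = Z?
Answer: 27973521/13225 ≈ 2115.2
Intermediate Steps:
p(u) = (2 + u)*(2 + u²) (p(u) = (u + 2)*(2 + u²) = (2 + u)*(2 + u²))
v(c, z) = (-5 + c)/(4 + z + c³ + 2*c + 2*c²) (v(c, z) = (c - 5)/(z + (4 + c³ + 2*c + 2*c²)) = (-5 + c)/(4 + z + c³ + 2*c + 2*c²))
(v(-2*(-3) - 2, 7) + 46)² = ((-5 + (-2*(-3) - 2))/(4 + 7 + (-2*(-3) - 2)³ + 2*(-2*(-3) - 2) + 2*(-2*(-3) - 2)²) + 46)² = ((-5 + (6 - 2))/(4 + 7 + (6 - 2)³ + 2*(6 - 2) + 2*(6 - 2)²) + 46)² = ((-5 + 4)/(4 + 7 + 4³ + 2*4 + 2*4²) + 46)² = (-1/(4 + 7 + 64 + 8 + 2*16) + 46)² = (-1/(4 + 7 + 64 + 8 + 32) + 46)² = (-1/115 + 46)² = (5289/115)² = 27973521/13225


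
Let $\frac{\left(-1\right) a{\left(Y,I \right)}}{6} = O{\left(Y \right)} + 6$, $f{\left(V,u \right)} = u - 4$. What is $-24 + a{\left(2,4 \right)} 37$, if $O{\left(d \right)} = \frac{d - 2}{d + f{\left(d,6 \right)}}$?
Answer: $-1356$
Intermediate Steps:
$f{\left(V,u \right)} = -4 + u$
$O{\left(d \right)} = \frac{-2 + d}{2 + d}$ ($O{\left(d \right)} = \frac{d - 2}{d + \left(-4 + 6\right)} = \frac{-2 + d}{d + 2} = \frac{-2 + d}{2 + d}$)
$a{\left(Y,I \right)} = -36 - \frac{6 \left(-2 + Y\right)}{2 + Y}$ ($a{\left(Y,I \right)} = - 6 \left(\frac{-2 + Y}{2 + Y} + 6\right) = - 6 \left(6 + \frac{-2 + Y}{2 + Y}\right) = -36 - \frac{6 \left(-2 + Y\right)}{2 + Y}$)
$-24 + a{\left(2,4 \right)} 37 = -24 + \frac{6 \left(-10 - 14\right)}{2 + 2} \cdot 37 = -24 + \frac{6 \left(-10 - 14\right)}{4} \cdot 37 = -24 + 6 \cdot \frac{1}{4} \left(-24\right) 37 = -24 - 1332 = -1356$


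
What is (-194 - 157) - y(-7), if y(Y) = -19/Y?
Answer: -2476/7 ≈ -353.71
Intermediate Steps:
(-194 - 157) - y(-7) = (-194 - 157) - (-19)/(-7) = -351 - (-19)*(-1)/7 = -351 - 1*19/7 = -351 - 19/7 = -2476/7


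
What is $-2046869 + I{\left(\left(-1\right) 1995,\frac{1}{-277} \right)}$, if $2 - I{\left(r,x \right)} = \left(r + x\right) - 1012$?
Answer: $- \frac{566149219}{277} \approx -2.0439 \cdot 10^{6}$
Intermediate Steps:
$I{\left(r,x \right)} = 1014 - r - x$ ($I{\left(r,x \right)} = 2 - \left(\left(r + x\right) - 1012\right) = 2 - \left(-1012 + r + x\right) = 1014 - r - x$)
$-2046869 + I{\left(\left(-1\right) 1995,\frac{1}{-277} \right)} = -2046869 - \left(- \frac{280879}{277} - 1995\right) = -2046869 - - \frac{833494}{277} = -2046869 + \left(1014 + 1995 + \frac{1}{277}\right) = -2046869 + \frac{833494}{277} = - \frac{566149219}{277}$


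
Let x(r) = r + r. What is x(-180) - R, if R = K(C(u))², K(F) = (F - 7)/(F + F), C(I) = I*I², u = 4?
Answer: -5901489/16384 ≈ -360.20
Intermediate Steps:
C(I) = I³
K(F) = (-7 + F)/(2*F) (K(F) = (-7 + F)/((2*F)) = (-7 + F)*(1/(2*F)) = (-7 + F)/(2*F))
R = 3249/16384 (R = ((-7 + 4³)/(2*(4³)))² = ((½)*(-7 + 64)/64)² = ((½)*(1/64)*57)² = (57/128)² = 3249/16384 ≈ 0.19830)
x(r) = 2*r
x(-180) - R = 2*(-180) - 1*3249/16384 = -360 - 3249/16384 = -5901489/16384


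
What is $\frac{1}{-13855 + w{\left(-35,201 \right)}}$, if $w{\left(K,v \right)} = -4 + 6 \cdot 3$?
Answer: $- \frac{1}{13841} \approx -7.2249 \cdot 10^{-5}$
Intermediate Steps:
$w{\left(K,v \right)} = 14$ ($w{\left(K,v \right)} = -4 + 18 = 14$)
$\frac{1}{-13855 + w{\left(-35,201 \right)}} = \frac{1}{-13855 + 14} = \frac{1}{-13841} = - \frac{1}{13841}$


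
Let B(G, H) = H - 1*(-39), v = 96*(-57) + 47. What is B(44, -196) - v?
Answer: 5268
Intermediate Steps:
v = -5425 (v = -5472 + 47 = -5425)
B(G, H) = 39 + H (B(G, H) = H + 39 = 39 + H)
B(44, -196) - v = (39 - 196) - 1*(-5425) = -157 + 5425 = 5268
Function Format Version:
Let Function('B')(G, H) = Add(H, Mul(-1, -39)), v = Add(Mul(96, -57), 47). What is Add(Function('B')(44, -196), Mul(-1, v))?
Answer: 5268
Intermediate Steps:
v = -5425 (v = Add(-5472, 47) = -5425)
Function('B')(G, H) = Add(39, H) (Function('B')(G, H) = Add(H, 39) = Add(39, H))
Add(Function('B')(44, -196), Mul(-1, v)) = Add(Add(39, -196), Mul(-1, -5425)) = Add(-157, 5425) = 5268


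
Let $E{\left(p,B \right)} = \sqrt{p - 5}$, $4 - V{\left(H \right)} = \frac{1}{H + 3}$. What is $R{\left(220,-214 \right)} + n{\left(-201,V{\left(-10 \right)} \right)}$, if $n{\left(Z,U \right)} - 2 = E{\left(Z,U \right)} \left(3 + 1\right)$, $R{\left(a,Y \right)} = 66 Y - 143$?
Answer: $-14265 + 4 i \sqrt{206} \approx -14265.0 + 57.411 i$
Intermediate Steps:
$V{\left(H \right)} = 4 - \frac{1}{3 + H}$ ($V{\left(H \right)} = 4 - \frac{1}{H + 3} = 4 - \frac{1}{3 + H}$)
$E{\left(p,B \right)} = \sqrt{-5 + p}$
$R{\left(a,Y \right)} = -143 + 66 Y$
$n{\left(Z,U \right)} = 2 + 4 \sqrt{-5 + Z}$ ($n{\left(Z,U \right)} = 2 + \sqrt{-5 + Z} \left(3 + 1\right) = 2 + \sqrt{-5 + Z} 4 = 2 + 4 \sqrt{-5 + Z}$)
$R{\left(220,-214 \right)} + n{\left(-201,V{\left(-10 \right)} \right)} = \left(-143 + 66 \left(-214\right)\right) + \left(2 + 4 \sqrt{-5 - 201}\right) = \left(-143 - 14124\right) + \left(2 + 4 \sqrt{-206}\right) = -14267 + \left(2 + 4 i \sqrt{206}\right) = -14265 + 4 i \sqrt{206}$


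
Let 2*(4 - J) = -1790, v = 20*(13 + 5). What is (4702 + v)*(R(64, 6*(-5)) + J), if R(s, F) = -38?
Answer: 4358382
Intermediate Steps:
v = 360 (v = 20*18 = 360)
J = 899 (J = 4 - ½*(-1790) = 4 + 895 = 899)
(4702 + v)*(R(64, 6*(-5)) + J) = (4702 + 360)*(-38 + 899) = 5062*861 = 4358382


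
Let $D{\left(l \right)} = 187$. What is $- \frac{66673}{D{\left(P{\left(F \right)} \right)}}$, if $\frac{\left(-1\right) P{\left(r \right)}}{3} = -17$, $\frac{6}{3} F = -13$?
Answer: $- \frac{66673}{187} \approx -356.54$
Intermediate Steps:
$F = - \frac{13}{2}$ ($F = \frac{1}{2} \left(-13\right) = - \frac{13}{2} \approx -6.5$)
$P{\left(r \right)} = 51$ ($P{\left(r \right)} = \left(-3\right) \left(-17\right) = 51$)
$- \frac{66673}{D{\left(P{\left(F \right)} \right)}} = - \frac{66673}{187}$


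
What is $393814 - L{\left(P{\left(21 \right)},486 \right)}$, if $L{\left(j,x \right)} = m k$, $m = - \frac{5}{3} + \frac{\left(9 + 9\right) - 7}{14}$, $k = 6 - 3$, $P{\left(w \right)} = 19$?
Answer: $\frac{5513433}{14} \approx 3.9382 \cdot 10^{5}$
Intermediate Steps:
$k = 3$
$m = - \frac{37}{42}$ ($m = \left(-5\right) \frac{1}{3} + \left(18 - 7\right) \frac{1}{14} = - \frac{5}{3} + 11 \cdot \frac{1}{14} = - \frac{5}{3} + \frac{11}{14} = - \frac{37}{42} \approx -0.88095$)
$L{\left(j,x \right)} = - \frac{37}{14}$ ($L{\left(j,x \right)} = \left(- \frac{37}{42}\right) 3 = - \frac{37}{14}$)
$393814 - L{\left(P{\left(21 \right)},486 \right)} = 393814 - - \frac{37}{14} = 393814 + \frac{37}{14} = \frac{5513433}{14}$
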